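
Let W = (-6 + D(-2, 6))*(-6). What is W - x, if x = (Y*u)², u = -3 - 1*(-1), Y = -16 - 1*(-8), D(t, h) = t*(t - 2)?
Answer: -268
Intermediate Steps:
D(t, h) = t*(-2 + t)
W = -12 (W = (-6 - 2*(-2 - 2))*(-6) = (-6 - 2*(-4))*(-6) = (-6 + 8)*(-6) = 2*(-6) = -12)
Y = -8 (Y = -16 + 8 = -8)
u = -2 (u = -3 + 1 = -2)
x = 256 (x = (-8*(-2))² = 16² = 256)
W - x = -12 - 1*256 = -12 - 256 = -268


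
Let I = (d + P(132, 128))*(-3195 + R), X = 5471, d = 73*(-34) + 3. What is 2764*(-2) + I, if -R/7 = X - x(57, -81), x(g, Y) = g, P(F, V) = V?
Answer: 96604115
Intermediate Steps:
d = -2479 (d = -2482 + 3 = -2479)
R = -37898 (R = -7*(5471 - 1*57) = -7*(5471 - 57) = -7*5414 = -37898)
I = 96609643 (I = (-2479 + 128)*(-3195 - 37898) = -2351*(-41093) = 96609643)
2764*(-2) + I = 2764*(-2) + 96609643 = -5528 + 96609643 = 96604115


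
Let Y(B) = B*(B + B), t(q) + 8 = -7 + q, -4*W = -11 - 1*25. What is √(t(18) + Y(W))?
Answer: √165 ≈ 12.845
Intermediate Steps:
W = 9 (W = -(-11 - 1*25)/4 = -(-11 - 25)/4 = -¼*(-36) = 9)
t(q) = -15 + q (t(q) = -8 + (-7 + q) = -15 + q)
Y(B) = 2*B² (Y(B) = B*(2*B) = 2*B²)
√(t(18) + Y(W)) = √((-15 + 18) + 2*9²) = √(3 + 2*81) = √(3 + 162) = √165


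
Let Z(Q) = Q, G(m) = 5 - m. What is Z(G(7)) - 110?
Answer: -112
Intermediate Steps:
Z(G(7)) - 110 = (5 - 1*7) - 110 = (5 - 7) - 110 = -2 - 110 = -112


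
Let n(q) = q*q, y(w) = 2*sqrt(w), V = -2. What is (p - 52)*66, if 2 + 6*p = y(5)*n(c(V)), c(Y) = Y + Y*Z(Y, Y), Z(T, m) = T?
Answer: -3454 + 88*sqrt(5) ≈ -3257.2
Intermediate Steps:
c(Y) = Y + Y**2 (c(Y) = Y + Y*Y = Y + Y**2)
n(q) = q**2
p = -1/3 + 4*sqrt(5)/3 (p = -1/3 + ((2*sqrt(5))*(-2*(1 - 2))**2)/6 = -1/3 + ((2*sqrt(5))*(-2*(-1))**2)/6 = -1/3 + ((2*sqrt(5))*2**2)/6 = -1/3 + ((2*sqrt(5))*4)/6 = -1/3 + (8*sqrt(5))/6 = -1/3 + 4*sqrt(5)/3 ≈ 2.6481)
(p - 52)*66 = ((-1/3 + 4*sqrt(5)/3) - 52)*66 = (-157/3 + 4*sqrt(5)/3)*66 = -3454 + 88*sqrt(5)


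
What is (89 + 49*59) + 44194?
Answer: 47174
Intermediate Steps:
(89 + 49*59) + 44194 = (89 + 2891) + 44194 = 2980 + 44194 = 47174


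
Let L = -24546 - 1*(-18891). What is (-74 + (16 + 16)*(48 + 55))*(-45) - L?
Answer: -139335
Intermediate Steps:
L = -5655 (L = -24546 + 18891 = -5655)
(-74 + (16 + 16)*(48 + 55))*(-45) - L = (-74 + (16 + 16)*(48 + 55))*(-45) - 1*(-5655) = (-74 + 32*103)*(-45) + 5655 = (-74 + 3296)*(-45) + 5655 = 3222*(-45) + 5655 = -144990 + 5655 = -139335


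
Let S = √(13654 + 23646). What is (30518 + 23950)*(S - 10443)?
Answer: -568809324 + 544680*√373 ≈ -5.5829e+8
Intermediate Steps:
S = 10*√373 (S = √37300 = 10*√373 ≈ 193.13)
(30518 + 23950)*(S - 10443) = (30518 + 23950)*(10*√373 - 10443) = 54468*(-10443 + 10*√373) = -568809324 + 544680*√373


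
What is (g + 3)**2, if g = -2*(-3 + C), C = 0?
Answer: 81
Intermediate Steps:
g = 6 (g = -2*(-3 + 0) = -2*(-3) = 6)
(g + 3)**2 = (6 + 3)**2 = 9**2 = 81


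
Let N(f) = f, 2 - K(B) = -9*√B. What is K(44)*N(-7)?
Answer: -14 - 126*√11 ≈ -431.89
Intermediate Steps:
K(B) = 2 + 9*√B (K(B) = 2 - (-9)*√B = 2 + 9*√B)
K(44)*N(-7) = (2 + 9*√44)*(-7) = (2 + 9*(2*√11))*(-7) = (2 + 18*√11)*(-7) = -14 - 126*√11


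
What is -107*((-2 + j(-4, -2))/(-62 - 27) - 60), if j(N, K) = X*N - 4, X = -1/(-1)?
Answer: 570310/89 ≈ 6408.0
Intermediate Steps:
X = 1 (X = -1*(-1) = 1)
j(N, K) = -4 + N (j(N, K) = 1*N - 4 = N - 4 = -4 + N)
-107*((-2 + j(-4, -2))/(-62 - 27) - 60) = -107*((-2 + (-4 - 4))/(-62 - 27) - 60) = -107*((-2 - 8)/(-89) - 60) = -107*(-10*(-1/89) - 60) = -107*(10/89 - 60) = -107*(-5330/89) = 570310/89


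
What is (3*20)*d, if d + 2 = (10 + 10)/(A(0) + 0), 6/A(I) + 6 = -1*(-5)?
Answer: -320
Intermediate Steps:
A(I) = -6 (A(I) = 6/(-6 - 1*(-5)) = 6/(-6 + 5) = 6/(-1) = 6*(-1) = -6)
d = -16/3 (d = -2 + (10 + 10)/(-6 + 0) = -2 + 20/(-6) = -2 + 20*(-⅙) = -2 - 10/3 = -16/3 ≈ -5.3333)
(3*20)*d = (3*20)*(-16/3) = 60*(-16/3) = -320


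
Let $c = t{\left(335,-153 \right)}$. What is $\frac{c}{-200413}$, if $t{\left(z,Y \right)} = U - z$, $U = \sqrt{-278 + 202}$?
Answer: $\frac{335}{200413} - \frac{2 i \sqrt{19}}{200413} \approx 0.0016715 - 4.3499 \cdot 10^{-5} i$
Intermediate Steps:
$U = 2 i \sqrt{19}$ ($U = \sqrt{-76} = 2 i \sqrt{19} \approx 8.7178 i$)
$t{\left(z,Y \right)} = - z + 2 i \sqrt{19}$ ($t{\left(z,Y \right)} = 2 i \sqrt{19} - z = - z + 2 i \sqrt{19}$)
$c = -335 + 2 i \sqrt{19}$ ($c = \left(-1\right) 335 + 2 i \sqrt{19} = -335 + 2 i \sqrt{19} \approx -335.0 + 8.7178 i$)
$\frac{c}{-200413} = \frac{-335 + 2 i \sqrt{19}}{-200413} = \left(-335 + 2 i \sqrt{19}\right) \left(- \frac{1}{200413}\right) = \frac{335}{200413} - \frac{2 i \sqrt{19}}{200413}$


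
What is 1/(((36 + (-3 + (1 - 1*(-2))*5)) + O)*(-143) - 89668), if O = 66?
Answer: -1/105970 ≈ -9.4366e-6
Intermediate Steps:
1/(((36 + (-3 + (1 - 1*(-2))*5)) + O)*(-143) - 89668) = 1/(((36 + (-3 + (1 - 1*(-2))*5)) + 66)*(-143) - 89668) = 1/(((36 + (-3 + (1 + 2)*5)) + 66)*(-143) - 89668) = 1/(((36 + (-3 + 3*5)) + 66)*(-143) - 89668) = 1/(((36 + (-3 + 15)) + 66)*(-143) - 89668) = 1/(((36 + 12) + 66)*(-143) - 89668) = 1/((48 + 66)*(-143) - 89668) = 1/(114*(-143) - 89668) = 1/(-16302 - 89668) = 1/(-105970) = -1/105970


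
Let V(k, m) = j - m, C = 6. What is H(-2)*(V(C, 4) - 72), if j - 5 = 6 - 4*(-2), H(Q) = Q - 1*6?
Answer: 456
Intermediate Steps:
H(Q) = -6 + Q (H(Q) = Q - 6 = -6 + Q)
j = 19 (j = 5 + (6 - 4*(-2)) = 5 + (6 + 8) = 5 + 14 = 19)
V(k, m) = 19 - m
H(-2)*(V(C, 4) - 72) = (-6 - 2)*((19 - 1*4) - 72) = -8*((19 - 4) - 72) = -8*(15 - 72) = -8*(-57) = 456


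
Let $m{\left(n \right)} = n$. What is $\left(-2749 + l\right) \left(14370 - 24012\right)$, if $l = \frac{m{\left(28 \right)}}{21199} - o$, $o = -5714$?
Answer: $- \frac{606048517446}{21199} \approx -2.8589 \cdot 10^{7}$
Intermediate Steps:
$l = \frac{121131114}{21199}$ ($l = \frac{28}{21199} - -5714 = 28 \cdot \frac{1}{21199} + 5714 = \frac{28}{21199} + 5714 = \frac{121131114}{21199} \approx 5714.0$)
$\left(-2749 + l\right) \left(14370 - 24012\right) = \left(-2749 + \frac{121131114}{21199}\right) \left(14370 - 24012\right) = \frac{62855063}{21199} \left(-9642\right) = - \frac{606048517446}{21199}$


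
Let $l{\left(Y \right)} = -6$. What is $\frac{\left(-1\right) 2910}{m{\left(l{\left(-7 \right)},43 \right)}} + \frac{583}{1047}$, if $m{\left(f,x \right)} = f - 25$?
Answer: $\frac{3064843}{32457} \approx 94.428$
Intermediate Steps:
$m{\left(f,x \right)} = -25 + f$ ($m{\left(f,x \right)} = f - 25 = -25 + f$)
$\frac{\left(-1\right) 2910}{m{\left(l{\left(-7 \right)},43 \right)}} + \frac{583}{1047} = \frac{\left(-1\right) 2910}{-25 - 6} + \frac{583}{1047} = - \frac{2910}{-31} + 583 \cdot \frac{1}{1047} = \left(-2910\right) \left(- \frac{1}{31}\right) + \frac{583}{1047} = \frac{2910}{31} + \frac{583}{1047} = \frac{3064843}{32457}$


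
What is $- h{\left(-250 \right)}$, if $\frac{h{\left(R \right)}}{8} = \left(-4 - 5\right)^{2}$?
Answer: $-648$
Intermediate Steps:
$h{\left(R \right)} = 648$ ($h{\left(R \right)} = 8 \left(-4 - 5\right)^{2} = 8 \left(-9\right)^{2} = 8 \cdot 81 = 648$)
$- h{\left(-250 \right)} = \left(-1\right) 648 = -648$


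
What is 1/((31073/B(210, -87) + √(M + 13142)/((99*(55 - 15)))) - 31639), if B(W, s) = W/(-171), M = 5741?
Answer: -892930690080/50844634303033421 - 3960*√18883/50844634303033421 ≈ -1.7562e-5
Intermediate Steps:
B(W, s) = -W/171 (B(W, s) = W*(-1/171) = -W/171)
1/((31073/B(210, -87) + √(M + 13142)/((99*(55 - 15)))) - 31639) = 1/((31073/((-1/171*210)) + √(5741 + 13142)/((99*(55 - 15)))) - 31639) = 1/((31073/(-70/57) + √18883/((99*40))) - 31639) = 1/((31073*(-57/70) + √18883/3960) - 31639) = 1/((-253023/10 + √18883*(1/3960)) - 31639) = 1/((-253023/10 + √18883/3960) - 31639) = 1/(-569413/10 + √18883/3960)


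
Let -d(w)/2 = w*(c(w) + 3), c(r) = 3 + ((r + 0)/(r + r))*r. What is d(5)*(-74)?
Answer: 6290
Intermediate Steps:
c(r) = 3 + r/2 (c(r) = 3 + (r/((2*r)))*r = 3 + (r*(1/(2*r)))*r = 3 + r/2)
d(w) = -2*w*(6 + w/2) (d(w) = -2*w*((3 + w/2) + 3) = -2*w*(6 + w/2))
d(5)*(-74) = -1*5*(12 + 5)*(-74) = -1*5*17*(-74) = -85*(-74) = 6290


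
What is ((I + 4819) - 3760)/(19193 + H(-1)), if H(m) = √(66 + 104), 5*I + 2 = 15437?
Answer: 4680834/21668887 - 4146*√170/368371079 ≈ 0.21587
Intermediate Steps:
I = 3087 (I = -⅖ + (⅕)*15437 = -⅖ + 15437/5 = 3087)
H(m) = √170
((I + 4819) - 3760)/(19193 + H(-1)) = ((3087 + 4819) - 3760)/(19193 + √170) = (7906 - 3760)/(19193 + √170) = 4146/(19193 + √170)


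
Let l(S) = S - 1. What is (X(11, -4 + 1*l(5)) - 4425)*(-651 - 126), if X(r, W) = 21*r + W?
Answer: 3258738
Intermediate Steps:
l(S) = -1 + S
X(r, W) = W + 21*r
(X(11, -4 + 1*l(5)) - 4425)*(-651 - 126) = (((-4 + 1*(-1 + 5)) + 21*11) - 4425)*(-651 - 126) = (((-4 + 1*4) + 231) - 4425)*(-777) = (((-4 + 4) + 231) - 4425)*(-777) = ((0 + 231) - 4425)*(-777) = (231 - 4425)*(-777) = -4194*(-777) = 3258738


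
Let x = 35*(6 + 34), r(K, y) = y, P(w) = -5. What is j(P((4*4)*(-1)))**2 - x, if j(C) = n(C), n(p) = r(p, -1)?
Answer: -1399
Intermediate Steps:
x = 1400 (x = 35*40 = 1400)
n(p) = -1
j(C) = -1
j(P((4*4)*(-1)))**2 - x = (-1)**2 - 1*1400 = 1 - 1400 = -1399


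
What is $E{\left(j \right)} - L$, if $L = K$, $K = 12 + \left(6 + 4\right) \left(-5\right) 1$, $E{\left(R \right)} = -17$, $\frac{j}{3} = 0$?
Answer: $21$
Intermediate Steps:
$j = 0$ ($j = 3 \cdot 0 = 0$)
$K = -38$ ($K = 12 + 10 \left(-5\right) 1 = 12 - 50 = -38$)
$L = -38$
$E{\left(j \right)} - L = -17 - -38 = -17 + 38 = 21$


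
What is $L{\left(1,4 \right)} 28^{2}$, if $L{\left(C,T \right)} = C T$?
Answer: $3136$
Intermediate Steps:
$L{\left(1,4 \right)} 28^{2} = 1 \cdot 4 \cdot 28^{2} = 4 \cdot 784 = 3136$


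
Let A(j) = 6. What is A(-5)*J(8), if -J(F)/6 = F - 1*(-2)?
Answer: -360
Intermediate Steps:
J(F) = -12 - 6*F (J(F) = -6*(F - 1*(-2)) = -6*(F + 2) = -6*(2 + F) = -12 - 6*F)
A(-5)*J(8) = 6*(-12 - 6*8) = 6*(-12 - 48) = 6*(-60) = -360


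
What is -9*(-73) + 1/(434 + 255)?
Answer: 452674/689 ≈ 657.00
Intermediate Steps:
-9*(-73) + 1/(434 + 255) = 657 + 1/689 = 452674/689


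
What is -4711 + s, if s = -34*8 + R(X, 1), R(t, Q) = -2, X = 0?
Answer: -4985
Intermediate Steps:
s = -274 (s = -34*8 - 2 = -272 - 2 = -274)
-4711 + s = -4711 - 274 = -4985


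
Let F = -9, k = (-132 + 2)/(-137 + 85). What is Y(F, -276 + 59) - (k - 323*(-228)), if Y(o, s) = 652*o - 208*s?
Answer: -68757/2 ≈ -34379.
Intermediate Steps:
k = 5/2 (k = -130/(-52) = -130*(-1/52) = 5/2 ≈ 2.5000)
Y(o, s) = -208*s + 652*o
Y(F, -276 + 59) - (k - 323*(-228)) = (-208*(-276 + 59) + 652*(-9)) - (5/2 - 323*(-228)) = (-208*(-217) - 5868) - (5/2 + 73644) = (45136 - 5868) - 1*147293/2 = 39268 - 147293/2 = -68757/2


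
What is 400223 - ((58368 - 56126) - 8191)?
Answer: 406172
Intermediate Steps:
400223 - ((58368 - 56126) - 8191) = 400223 - (2242 - 8191) = 400223 - 1*(-5949) = 400223 + 5949 = 406172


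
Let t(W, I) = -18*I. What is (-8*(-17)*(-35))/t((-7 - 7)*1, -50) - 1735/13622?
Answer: -3320111/612990 ≈ -5.4163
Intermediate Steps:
(-8*(-17)*(-35))/t((-7 - 7)*1, -50) - 1735/13622 = (-8*(-17)*(-35))/((-18*(-50))) - 1735/13622 = (136*(-35))/900 - 1735*1/13622 = -4760*1/900 - 1735/13622 = -238/45 - 1735/13622 = -3320111/612990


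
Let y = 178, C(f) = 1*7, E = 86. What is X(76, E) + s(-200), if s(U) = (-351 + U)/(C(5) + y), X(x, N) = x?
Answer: 13509/185 ≈ 73.022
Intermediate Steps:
C(f) = 7
s(U) = -351/185 + U/185 (s(U) = (-351 + U)/(7 + 178) = (-351 + U)/185 = (-351 + U)*(1/185) = -351/185 + U/185)
X(76, E) + s(-200) = 76 + (-351/185 + (1/185)*(-200)) = 76 + (-351/185 - 40/37) = 76 - 551/185 = 13509/185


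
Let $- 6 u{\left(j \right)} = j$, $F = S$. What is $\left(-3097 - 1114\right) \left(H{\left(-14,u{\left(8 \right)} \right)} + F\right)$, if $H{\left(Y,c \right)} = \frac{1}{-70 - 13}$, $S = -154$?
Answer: $\frac{53829213}{83} \approx 6.4855 \cdot 10^{5}$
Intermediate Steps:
$F = -154$
$u{\left(j \right)} = - \frac{j}{6}$
$H{\left(Y,c \right)} = - \frac{1}{83}$ ($H{\left(Y,c \right)} = \frac{1}{-83} = - \frac{1}{83}$)
$\left(-3097 - 1114\right) \left(H{\left(-14,u{\left(8 \right)} \right)} + F\right) = \left(-3097 - 1114\right) \left(- \frac{1}{83} - 154\right) = \left(-4211\right) \left(- \frac{12783}{83}\right) = \frac{53829213}{83}$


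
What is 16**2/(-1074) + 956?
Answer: 513244/537 ≈ 955.76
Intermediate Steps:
16**2/(-1074) + 956 = 256*(-1/1074) + 956 = -128/537 + 956 = 513244/537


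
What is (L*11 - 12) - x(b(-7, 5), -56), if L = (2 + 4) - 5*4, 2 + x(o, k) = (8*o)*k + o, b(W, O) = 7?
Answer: 2965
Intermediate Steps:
x(o, k) = -2 + o + 8*k*o (x(o, k) = -2 + ((8*o)*k + o) = -2 + (8*k*o + o) = -2 + (o + 8*k*o) = -2 + o + 8*k*o)
L = -14 (L = 6 - 20 = -14)
(L*11 - 12) - x(b(-7, 5), -56) = (-14*11 - 12) - (-2 + 7 + 8*(-56)*7) = (-154 - 12) - (-2 + 7 - 3136) = -166 - 1*(-3131) = -166 + 3131 = 2965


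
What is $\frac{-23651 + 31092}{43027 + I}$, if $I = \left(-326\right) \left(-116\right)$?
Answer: $\frac{1063}{11549} \approx 0.092043$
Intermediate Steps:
$I = 37816$
$\frac{-23651 + 31092}{43027 + I} = \frac{-23651 + 31092}{43027 + 37816} = \frac{7441}{80843} = 7441 \cdot \frac{1}{80843} = \frac{1063}{11549}$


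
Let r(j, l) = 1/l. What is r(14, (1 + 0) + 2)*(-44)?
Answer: -44/3 ≈ -14.667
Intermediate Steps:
r(14, (1 + 0) + 2)*(-44) = -44/((1 + 0) + 2) = -44/(1 + 2) = -44/3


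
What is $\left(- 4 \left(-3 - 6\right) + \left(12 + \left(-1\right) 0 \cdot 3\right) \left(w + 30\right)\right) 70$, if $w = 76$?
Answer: $91560$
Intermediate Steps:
$\left(- 4 \left(-3 - 6\right) + \left(12 + \left(-1\right) 0 \cdot 3\right) \left(w + 30\right)\right) 70 = \left(- 4 \left(-3 - 6\right) + \left(12 + \left(-1\right) 0 \cdot 3\right) \left(76 + 30\right)\right) 70 = \left(\left(-4\right) \left(-9\right) + \left(12 + 0 \cdot 3\right) 106\right) 70 = \left(36 + \left(12 + 0\right) 106\right) 70 = \left(36 + 12 \cdot 106\right) 70 = \left(36 + 1272\right) 70 = 1308 \cdot 70 = 91560$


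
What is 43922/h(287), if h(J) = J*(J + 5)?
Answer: 21961/41902 ≈ 0.52410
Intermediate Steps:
h(J) = J*(5 + J)
43922/h(287) = 43922/((287*(5 + 287))) = 43922/((287*292)) = 43922/83804 = 43922*(1/83804) = 21961/41902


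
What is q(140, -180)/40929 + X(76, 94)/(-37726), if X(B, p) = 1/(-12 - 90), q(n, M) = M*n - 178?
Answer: -32551940909/52498973436 ≈ -0.62005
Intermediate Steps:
q(n, M) = -178 + M*n
X(B, p) = -1/102 (X(B, p) = 1/(-102) = -1/102)
q(140, -180)/40929 + X(76, 94)/(-37726) = (-178 - 180*140)/40929 - 1/102/(-37726) = (-178 - 25200)*(1/40929) - 1/102*(-1/37726) = -25378*1/40929 + 1/3848052 = -25378/40929 + 1/3848052 = -32551940909/52498973436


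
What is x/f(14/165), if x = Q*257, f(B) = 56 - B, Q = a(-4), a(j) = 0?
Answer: 0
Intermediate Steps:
Q = 0
x = 0 (x = 0*257 = 0)
x/f(14/165) = 0/(56 - 14/165) = 0/(9226/165) = 0*(165/9226) = 0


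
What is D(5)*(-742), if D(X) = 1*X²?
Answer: -18550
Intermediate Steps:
D(X) = X²
D(5)*(-742) = 5²*(-742) = 25*(-742) = -18550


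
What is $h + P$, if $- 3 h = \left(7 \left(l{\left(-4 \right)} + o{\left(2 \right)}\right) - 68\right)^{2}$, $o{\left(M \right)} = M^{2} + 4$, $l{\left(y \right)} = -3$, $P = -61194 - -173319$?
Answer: $111762$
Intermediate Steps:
$P = 112125$ ($P = -61194 + 173319 = 112125$)
$o{\left(M \right)} = 4 + M^{2}$
$h = -363$ ($h = - \frac{\left(7 \left(-3 + \left(4 + 2^{2}\right)\right) - 68\right)^{2}}{3} = - \frac{\left(7 \left(-3 + \left(4 + 4\right)\right) - 68\right)^{2}}{3} = - \frac{\left(7 \left(-3 + 8\right) - 68\right)^{2}}{3} = - \frac{\left(7 \cdot 5 - 68\right)^{2}}{3} = - \frac{\left(35 - 68\right)^{2}}{3} = - \frac{\left(-33\right)^{2}}{3} = \left(- \frac{1}{3}\right) 1089 = -363$)
$h + P = -363 + 112125 = 111762$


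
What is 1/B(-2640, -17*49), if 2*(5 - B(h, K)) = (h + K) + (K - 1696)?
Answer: 1/3006 ≈ 0.00033267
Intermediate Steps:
B(h, K) = 853 - K - h/2 (B(h, K) = 5 - ((h + K) + (K - 1696))/2 = 5 - ((K + h) + (-1696 + K))/2 = 5 - (-1696 + h + 2*K)/2 = 5 + (848 - K - h/2) = 853 - K - h/2)
1/B(-2640, -17*49) = 1/(853 - (-17)*49 - 1/2*(-2640)) = 1/(853 - 1*(-833) + 1320) = 1/(853 + 833 + 1320) = 1/3006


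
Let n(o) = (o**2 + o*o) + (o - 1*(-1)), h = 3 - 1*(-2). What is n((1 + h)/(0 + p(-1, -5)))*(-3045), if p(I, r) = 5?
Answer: -77343/5 ≈ -15469.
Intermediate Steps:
h = 5 (h = 3 + 2 = 5)
n(o) = 1 + o + 2*o**2 (n(o) = (o**2 + o**2) + (o + 1) = 2*o**2 + (1 + o) = 1 + o + 2*o**2)
n((1 + h)/(0 + p(-1, -5)))*(-3045) = (1 + (1 + 5)/(0 + 5) + 2*((1 + 5)/(0 + 5))**2)*(-3045) = (1 + 6/5 + 2*(6/5)**2)*(-3045) = (1 + 6/5 + 2*(36/25))*(-3045) = (1 + 6/5 + 72/25)*(-3045) = (127/25)*(-3045) = -77343/5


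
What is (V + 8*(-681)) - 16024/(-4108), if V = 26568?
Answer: 21694246/1027 ≈ 21124.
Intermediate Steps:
(V + 8*(-681)) - 16024/(-4108) = (26568 + 8*(-681)) - 16024/(-4108) = (26568 - 5448) - 16024*(-1/4108) = 21120 + 4006/1027 = 21694246/1027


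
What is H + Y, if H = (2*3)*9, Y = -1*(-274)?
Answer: 328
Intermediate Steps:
Y = 274
H = 54 (H = 6*9 = 54)
H + Y = 54 + 274 = 328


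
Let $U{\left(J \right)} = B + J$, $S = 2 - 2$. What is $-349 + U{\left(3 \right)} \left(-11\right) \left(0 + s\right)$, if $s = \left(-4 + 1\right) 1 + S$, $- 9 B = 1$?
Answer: $- \frac{761}{3} \approx -253.67$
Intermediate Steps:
$B = - \frac{1}{9}$ ($B = \left(- \frac{1}{9}\right) 1 = - \frac{1}{9} \approx -0.11111$)
$S = 0$
$U{\left(J \right)} = - \frac{1}{9} + J$
$s = -3$ ($s = \left(-4 + 1\right) 1 + 0 = \left(-3\right) 1 + 0 = -3 + 0 = -3$)
$-349 + U{\left(3 \right)} \left(-11\right) \left(0 + s\right) = -349 + \left(- \frac{1}{9} + 3\right) \left(-11\right) \left(0 - 3\right) = -349 + \frac{26}{9} \left(-11\right) \left(-3\right) = -349 - - \frac{286}{3} = -349 + \frac{286}{3} = - \frac{761}{3}$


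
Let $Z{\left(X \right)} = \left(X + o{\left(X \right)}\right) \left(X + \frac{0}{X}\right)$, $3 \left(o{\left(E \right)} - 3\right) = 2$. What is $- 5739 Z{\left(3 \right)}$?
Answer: $-114780$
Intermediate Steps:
$o{\left(E \right)} = \frac{11}{3}$ ($o{\left(E \right)} = 3 + \frac{1}{3} \cdot 2 = 3 + \frac{2}{3} = \frac{11}{3}$)
$Z{\left(X \right)} = X \left(\frac{11}{3} + X\right)$ ($Z{\left(X \right)} = \left(X + \frac{11}{3}\right) \left(X + \frac{0}{X}\right) = \left(\frac{11}{3} + X\right) \left(X + 0\right) = \left(\frac{11}{3} + X\right) X = X \left(\frac{11}{3} + X\right)$)
$- 5739 Z{\left(3 \right)} = - 5739 \cdot \frac{1}{3} \cdot 3 \left(11 + 3 \cdot 3\right) = - 5739 \cdot \frac{1}{3} \cdot 3 \left(11 + 9\right) = - 5739 \cdot \frac{1}{3} \cdot 3 \cdot 20 = \left(-5739\right) 20 = -114780$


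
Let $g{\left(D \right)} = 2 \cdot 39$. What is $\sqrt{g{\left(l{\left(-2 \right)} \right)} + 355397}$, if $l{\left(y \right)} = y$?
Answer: $5 \sqrt{14219} \approx 596.22$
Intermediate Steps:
$g{\left(D \right)} = 78$
$\sqrt{g{\left(l{\left(-2 \right)} \right)} + 355397} = \sqrt{78 + 355397} = \sqrt{355475} = 5 \sqrt{14219}$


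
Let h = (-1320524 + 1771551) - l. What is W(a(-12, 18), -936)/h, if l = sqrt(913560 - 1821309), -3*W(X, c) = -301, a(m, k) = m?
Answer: 7985831/35898752202 + 301*I*sqrt(349)/11966250734 ≈ 0.00022245 + 4.6992e-7*I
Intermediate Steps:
W(X, c) = 301/3 (W(X, c) = -1/3*(-301) = 301/3)
l = 51*I*sqrt(349) (l = sqrt(-907749) = 51*I*sqrt(349) ≈ 952.76*I)
h = 451027 - 51*I*sqrt(349) (h = (-1320524 + 1771551) - 51*I*sqrt(349) = 451027 - 51*I*sqrt(349) ≈ 4.5103e+5 - 952.76*I)
W(a(-12, 18), -936)/h = 301/(3*(451027 - 51*I*sqrt(349)))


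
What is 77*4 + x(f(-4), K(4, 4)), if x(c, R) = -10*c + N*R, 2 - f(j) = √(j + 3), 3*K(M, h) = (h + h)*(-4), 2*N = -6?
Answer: 320 + 10*I ≈ 320.0 + 10.0*I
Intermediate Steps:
N = -3 (N = (½)*(-6) = -3)
K(M, h) = -8*h/3 (K(M, h) = ((h + h)*(-4))/3 = ((2*h)*(-4))/3 = (-8*h)/3 = -8*h/3)
f(j) = 2 - √(3 + j) (f(j) = 2 - √(j + 3) = 2 - √(3 + j))
x(c, R) = -10*c - 3*R
77*4 + x(f(-4), K(4, 4)) = 77*4 + (-10*(2 - √(3 - 4)) - (-8)*4) = 308 + (-10*(2 - √(-1)) - 3*(-32/3)) = 308 + (-10*(2 - I) + 32) = 308 + ((-20 + 10*I) + 32) = 308 + (12 + 10*I) = 320 + 10*I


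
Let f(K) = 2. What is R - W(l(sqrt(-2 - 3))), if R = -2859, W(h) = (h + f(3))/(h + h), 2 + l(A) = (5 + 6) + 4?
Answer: -74349/26 ≈ -2859.6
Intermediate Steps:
l(A) = 13 (l(A) = -2 + ((5 + 6) + 4) = -2 + (11 + 4) = -2 + 15 = 13)
W(h) = (2 + h)/(2*h) (W(h) = (h + 2)/(h + h) = (2 + h)/((2*h)) = (2 + h)*(1/(2*h)) = (2 + h)/(2*h))
R - W(l(sqrt(-2 - 3))) = -2859 - (2 + 13)/(2*13) = -2859 - 15/(2*13) = -2859 - 1*15/26 = -2859 - 15/26 = -74349/26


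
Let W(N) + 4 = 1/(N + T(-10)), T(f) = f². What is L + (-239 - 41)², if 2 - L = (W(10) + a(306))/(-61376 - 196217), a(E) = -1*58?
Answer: 2221538695641/28335230 ≈ 78402.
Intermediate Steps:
a(E) = -58
W(N) = -4 + 1/(100 + N) (W(N) = -4 + 1/(N + (-10)²) = -4 + 1/(N + 100) = -4 + 1/(100 + N))
L = 56663641/28335230 (L = 2 - ((-399 - 4*10)/(100 + 10) - 58)/(-61376 - 196217) = 2 - ((-399 - 40)/110 - 58)/(-257593) = 2 - ((1/110)*(-439) - 58)*(-1)/257593 = 2 - (-439/110 - 58)*(-1)/257593 = 2 - (-6819)*(-1)/(110*257593) = 2 - 1*6819/28335230 = 2 - 6819/28335230 = 56663641/28335230 ≈ 1.9998)
L + (-239 - 41)² = 56663641/28335230 + (-239 - 41)² = 56663641/28335230 + (-280)² = 56663641/28335230 + 78400 = 2221538695641/28335230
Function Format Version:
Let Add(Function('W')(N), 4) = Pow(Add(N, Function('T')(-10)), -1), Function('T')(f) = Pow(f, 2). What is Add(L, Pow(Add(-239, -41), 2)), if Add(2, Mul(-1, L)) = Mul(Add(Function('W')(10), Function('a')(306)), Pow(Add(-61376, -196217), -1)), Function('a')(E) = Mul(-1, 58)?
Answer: Rational(2221538695641, 28335230) ≈ 78402.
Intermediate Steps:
Function('a')(E) = -58
Function('W')(N) = Add(-4, Pow(Add(100, N), -1)) (Function('W')(N) = Add(-4, Pow(Add(N, Pow(-10, 2)), -1)) = Add(-4, Pow(Add(N, 100), -1)) = Add(-4, Pow(Add(100, N), -1)))
L = Rational(56663641, 28335230) (L = Add(2, Mul(-1, Mul(Add(Mul(Pow(Add(100, 10), -1), Add(-399, Mul(-4, 10))), -58), Pow(Add(-61376, -196217), -1)))) = Add(2, Mul(-1, Mul(Add(Mul(Pow(110, -1), Add(-399, -40)), -58), Pow(-257593, -1)))) = Add(2, Mul(-1, Mul(Add(Mul(Rational(1, 110), -439), -58), Rational(-1, 257593)))) = Add(2, Mul(-1, Mul(Add(Rational(-439, 110), -58), Rational(-1, 257593)))) = Add(2, Mul(-1, Mul(Rational(-6819, 110), Rational(-1, 257593)))) = Add(2, Mul(-1, Rational(6819, 28335230))) = Add(2, Rational(-6819, 28335230)) = Rational(56663641, 28335230) ≈ 1.9998)
Add(L, Pow(Add(-239, -41), 2)) = Add(Rational(56663641, 28335230), Pow(Add(-239, -41), 2)) = Add(Rational(56663641, 28335230), Pow(-280, 2)) = Add(Rational(56663641, 28335230), 78400) = Rational(2221538695641, 28335230)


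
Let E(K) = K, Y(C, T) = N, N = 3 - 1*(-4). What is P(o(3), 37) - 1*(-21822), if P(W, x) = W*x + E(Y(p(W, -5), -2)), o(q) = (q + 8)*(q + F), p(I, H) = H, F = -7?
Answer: 20201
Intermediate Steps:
N = 7 (N = 3 + 4 = 7)
Y(C, T) = 7
o(q) = (-7 + q)*(8 + q) (o(q) = (q + 8)*(q - 7) = (8 + q)*(-7 + q) = (-7 + q)*(8 + q))
P(W, x) = 7 + W*x (P(W, x) = W*x + 7 = 7 + W*x)
P(o(3), 37) - 1*(-21822) = (7 + (-56 + 3 + 3²)*37) - 1*(-21822) = (7 + (-56 + 3 + 9)*37) + 21822 = (7 - 44*37) + 21822 = (7 - 1628) + 21822 = -1621 + 21822 = 20201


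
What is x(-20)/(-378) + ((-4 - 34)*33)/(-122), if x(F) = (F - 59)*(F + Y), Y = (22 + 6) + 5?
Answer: 299653/23058 ≈ 12.996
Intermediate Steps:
Y = 33 (Y = 28 + 5 = 33)
x(F) = (-59 + F)*(33 + F) (x(F) = (F - 59)*(F + 33) = (-59 + F)*(33 + F))
x(-20)/(-378) + ((-4 - 34)*33)/(-122) = (-1947 + (-20)² - 26*(-20))/(-378) + ((-4 - 34)*33)/(-122) = (-1947 + 400 + 520)*(-1/378) - 38*33*(-1/122) = -1027*(-1/378) - 1254*(-1/122) = 1027/378 + 627/61 = 299653/23058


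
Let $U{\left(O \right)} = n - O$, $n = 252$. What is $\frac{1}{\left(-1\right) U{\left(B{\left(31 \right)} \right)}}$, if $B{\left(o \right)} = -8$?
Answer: $- \frac{1}{260} \approx -0.0038462$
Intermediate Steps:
$U{\left(O \right)} = 252 - O$
$\frac{1}{\left(-1\right) U{\left(B{\left(31 \right)} \right)}} = \frac{1}{\left(-1\right) \left(252 - -8\right)} = \frac{1}{\left(-1\right) \left(252 + 8\right)} = \frac{1}{\left(-1\right) 260} = \frac{1}{-260} = - \frac{1}{260}$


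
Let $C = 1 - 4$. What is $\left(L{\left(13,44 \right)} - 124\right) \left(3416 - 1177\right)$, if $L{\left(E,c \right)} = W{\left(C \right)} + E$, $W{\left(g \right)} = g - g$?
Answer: $-248529$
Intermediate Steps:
$C = -3$
$W{\left(g \right)} = 0$
$L{\left(E,c \right)} = E$ ($L{\left(E,c \right)} = 0 + E = E$)
$\left(L{\left(13,44 \right)} - 124\right) \left(3416 - 1177\right) = \left(13 - 124\right) \left(3416 - 1177\right) = \left(-111\right) 2239 = -248529$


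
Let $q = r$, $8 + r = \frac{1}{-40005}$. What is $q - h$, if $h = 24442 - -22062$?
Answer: $- \frac{1860712561}{40005} \approx -46512.0$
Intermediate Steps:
$r = - \frac{320041}{40005}$ ($r = -8 + \frac{1}{-40005} = -8 - \frac{1}{40005} = - \frac{320041}{40005} \approx -8.0$)
$q = - \frac{320041}{40005} \approx -8.0$
$h = 46504$ ($h = 24442 + 22062 = 46504$)
$q - h = - \frac{320041}{40005} - 46504 = - \frac{1860712561}{40005}$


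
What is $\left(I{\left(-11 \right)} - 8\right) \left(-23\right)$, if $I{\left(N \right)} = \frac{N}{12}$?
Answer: $\frac{2461}{12} \approx 205.08$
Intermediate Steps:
$I{\left(N \right)} = \frac{N}{12}$ ($I{\left(N \right)} = N \frac{1}{12} = \frac{N}{12}$)
$\left(I{\left(-11 \right)} - 8\right) \left(-23\right) = \left(\frac{1}{12} \left(-11\right) - 8\right) \left(-23\right) = \left(- \frac{11}{12} - 8\right) \left(-23\right) = \left(- \frac{107}{12}\right) \left(-23\right) = \frac{2461}{12}$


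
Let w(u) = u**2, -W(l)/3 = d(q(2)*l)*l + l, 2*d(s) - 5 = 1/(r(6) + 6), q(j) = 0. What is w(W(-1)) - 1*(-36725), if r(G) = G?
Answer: 2357625/64 ≈ 36838.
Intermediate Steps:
d(s) = 61/24 (d(s) = 5/2 + 1/(2*(6 + 6)) = 5/2 + (1/2)/12 = 5/2 + (1/2)*(1/12) = 5/2 + 1/24 = 61/24)
W(l) = -85*l/8 (W(l) = -3*(61*l/24 + l) = -85*l/8)
w(W(-1)) - 1*(-36725) = (-85/8*(-1))**2 - 1*(-36725) = (85/8)**2 + 36725 = 7225/64 + 36725 = 2357625/64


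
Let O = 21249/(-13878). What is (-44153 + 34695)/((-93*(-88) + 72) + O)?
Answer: -4861412/4242797 ≈ -1.1458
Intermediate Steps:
O = -787/514 (O = 21249*(-1/13878) = -787/514 ≈ -1.5311)
(-44153 + 34695)/((-93*(-88) + 72) + O) = (-44153 + 34695)/((-93*(-88) + 72) - 787/514) = -9458/((8184 + 72) - 787/514) = -9458/(8256 - 787/514) = -9458/4242797/514 = -9458*514/4242797 = -4861412/4242797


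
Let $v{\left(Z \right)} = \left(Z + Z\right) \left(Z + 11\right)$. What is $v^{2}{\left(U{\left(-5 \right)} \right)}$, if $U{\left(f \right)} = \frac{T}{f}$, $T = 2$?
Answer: $\frac{44944}{625} \approx 71.91$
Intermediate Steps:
$U{\left(f \right)} = \frac{2}{f}$
$v{\left(Z \right)} = 2 Z \left(11 + Z\right)$
$v^{2}{\left(U{\left(-5 \right)} \right)} = \left(2 \frac{2}{-5} \left(11 + \frac{2}{-5}\right)\right)^{2} = \left(2 \cdot 2 \left(- \frac{1}{5}\right) \left(11 + 2 \left(- \frac{1}{5}\right)\right)\right)^{2} = \left(2 \left(- \frac{2}{5}\right) \left(11 - \frac{2}{5}\right)\right)^{2} = \left(2 \left(- \frac{2}{5}\right) \frac{53}{5}\right)^{2} = \left(- \frac{212}{25}\right)^{2} = \frac{44944}{625}$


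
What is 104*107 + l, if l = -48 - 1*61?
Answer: 11019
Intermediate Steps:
l = -109 (l = -48 - 61 = -109)
104*107 + l = 104*107 - 109 = 11128 - 109 = 11019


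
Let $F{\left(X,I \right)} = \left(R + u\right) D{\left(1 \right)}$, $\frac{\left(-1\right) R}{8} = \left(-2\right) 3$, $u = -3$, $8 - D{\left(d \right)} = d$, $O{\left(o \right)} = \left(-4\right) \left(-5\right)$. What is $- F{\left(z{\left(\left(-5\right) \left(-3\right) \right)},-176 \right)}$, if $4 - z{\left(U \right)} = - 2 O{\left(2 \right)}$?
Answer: $-315$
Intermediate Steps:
$O{\left(o \right)} = 20$
$D{\left(d \right)} = 8 - d$
$R = 48$ ($R = - 8 \left(\left(-2\right) 3\right) = \left(-8\right) \left(-6\right) = 48$)
$z{\left(U \right)} = 44$ ($z{\left(U \right)} = 4 - \left(-2\right) 20 = 4 - -40 = 4 + 40 = 44$)
$F{\left(X,I \right)} = 315$ ($F{\left(X,I \right)} = \left(48 - 3\right) \left(8 - 1\right) = 45 \left(8 - 1\right) = 45 \cdot 7 = 315$)
$- F{\left(z{\left(\left(-5\right) \left(-3\right) \right)},-176 \right)} = \left(-1\right) 315 = -315$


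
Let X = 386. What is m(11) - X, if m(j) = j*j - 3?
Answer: -268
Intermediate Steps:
m(j) = -3 + j**2 (m(j) = j**2 - 3 = -3 + j**2)
m(11) - X = (-3 + 11**2) - 1*386 = (-3 + 121) - 386 = 118 - 386 = -268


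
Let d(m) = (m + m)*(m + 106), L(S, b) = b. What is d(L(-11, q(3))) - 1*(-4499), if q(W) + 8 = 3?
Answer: 3489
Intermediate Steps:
q(W) = -5 (q(W) = -8 + 3 = -5)
d(m) = 2*m*(106 + m) (d(m) = (2*m)*(106 + m) = 2*m*(106 + m))
d(L(-11, q(3))) - 1*(-4499) = 2*(-5)*(106 - 5) - 1*(-4499) = 2*(-5)*101 + 4499 = -1010 + 4499 = 3489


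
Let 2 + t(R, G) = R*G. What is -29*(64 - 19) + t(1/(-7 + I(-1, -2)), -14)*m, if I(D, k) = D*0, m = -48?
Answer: -1305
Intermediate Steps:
I(D, k) = 0
t(R, G) = -2 + G*R (t(R, G) = -2 + R*G = -2 + G*R)
-29*(64 - 19) + t(1/(-7 + I(-1, -2)), -14)*m = -29*(64 - 19) + (-2 - 14/(-7 + 0))*(-48) = -29*45 + (-2 - 14/(-7))*(-48) = -1305 + (-2 - 14*(-1/7))*(-48) = -1305 + (-2 + 2)*(-48) = -1305 + 0*(-48) = -1305 + 0 = -1305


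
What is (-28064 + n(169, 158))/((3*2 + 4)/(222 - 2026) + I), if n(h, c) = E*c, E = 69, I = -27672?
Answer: 15480124/24960149 ≈ 0.62019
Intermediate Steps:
n(h, c) = 69*c
(-28064 + n(169, 158))/((3*2 + 4)/(222 - 2026) + I) = (-28064 + 69*158)/((3*2 + 4)/(222 - 2026) - 27672) = (-28064 + 10902)/((6 + 4)/(-1804) - 27672) = -17162/(-1/1804*10 - 27672) = -17162/(-5/902 - 27672) = -17162/(-24960149/902) = -17162*(-902/24960149) = 15480124/24960149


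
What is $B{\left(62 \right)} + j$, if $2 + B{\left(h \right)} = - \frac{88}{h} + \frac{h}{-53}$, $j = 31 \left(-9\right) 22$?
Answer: $- \frac{10092274}{1643} \approx -6142.6$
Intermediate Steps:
$j = -6138$ ($j = \left(-279\right) 22 = -6138$)
$B{\left(h \right)} = -2 - \frac{88}{h} - \frac{h}{53}$ ($B{\left(h \right)} = -2 + \left(- \frac{88}{h} + \frac{h}{-53}\right) = -2 + \left(- \frac{88}{h} + h \left(- \frac{1}{53}\right)\right) = -2 - \left(\frac{88}{h} + \frac{h}{53}\right) = -2 - \frac{88}{h} - \frac{h}{53}$)
$B{\left(62 \right)} + j = \left(-2 - \frac{88}{62} - \frac{62}{53}\right) - 6138 = \left(-2 - \frac{44}{31} - \frac{62}{53}\right) - 6138 = - \frac{7540}{1643} - 6138 = - \frac{10092274}{1643}$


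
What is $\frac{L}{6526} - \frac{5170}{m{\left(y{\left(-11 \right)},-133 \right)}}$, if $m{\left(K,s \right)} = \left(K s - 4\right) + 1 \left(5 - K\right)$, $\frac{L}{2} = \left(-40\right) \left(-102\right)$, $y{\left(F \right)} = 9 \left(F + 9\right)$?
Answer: $- \frac{7024670}{7873619} \approx -0.89218$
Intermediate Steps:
$y{\left(F \right)} = 81 + 9 F$ ($y{\left(F \right)} = 9 \left(9 + F\right) = 81 + 9 F$)
$L = 8160$ ($L = 2 \left(\left(-40\right) \left(-102\right)\right) = 2 \cdot 4080 = 8160$)
$m{\left(K,s \right)} = 1 - K + K s$ ($m{\left(K,s \right)} = \left(-4 + K s\right) - \left(-5 + K\right) = 1 - K + K s$)
$\frac{L}{6526} - \frac{5170}{m{\left(y{\left(-11 \right)},-133 \right)}} = \frac{8160}{6526} - \frac{5170}{1 - \left(81 + 9 \left(-11\right)\right) + \left(81 + 9 \left(-11\right)\right) \left(-133\right)} = 8160 \cdot \frac{1}{6526} - \frac{5170}{1 - \left(81 - 99\right) + \left(81 - 99\right) \left(-133\right)} = \frac{4080}{3263} - \frac{5170}{1 - -18 - -2394} = \frac{4080}{3263} - \frac{5170}{1 + 18 + 2394} = \frac{4080}{3263} - \frac{5170}{2413} = - \frac{7024670}{7873619}$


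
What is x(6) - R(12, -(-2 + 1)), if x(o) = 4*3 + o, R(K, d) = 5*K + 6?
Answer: -48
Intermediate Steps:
R(K, d) = 6 + 5*K
x(o) = 12 + o
x(6) - R(12, -(-2 + 1)) = (12 + 6) - (6 + 5*12) = 18 - (6 + 60) = 18 - 1*66 = 18 - 66 = -48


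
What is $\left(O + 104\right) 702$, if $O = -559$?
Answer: $-319410$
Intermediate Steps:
$\left(O + 104\right) 702 = \left(-559 + 104\right) 702 = \left(-455\right) 702 = -319410$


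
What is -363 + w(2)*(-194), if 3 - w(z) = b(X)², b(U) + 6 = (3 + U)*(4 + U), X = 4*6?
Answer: 109124055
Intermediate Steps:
X = 24
b(U) = -6 + (3 + U)*(4 + U)
w(z) = -562497 (w(z) = 3 - (6 + 24² + 7*24)² = 3 - (6 + 576 + 168)² = 3 - 1*750² = 3 - 1*562500 = 3 - 562500 = -562497)
-363 + w(2)*(-194) = -363 - 562497*(-194) = -363 + 109124418 = 109124055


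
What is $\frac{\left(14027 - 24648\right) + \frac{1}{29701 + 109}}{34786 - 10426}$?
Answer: $- \frac{45230287}{103738800} \approx -0.436$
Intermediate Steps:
$\frac{\left(14027 - 24648\right) + \frac{1}{29701 + 109}}{34786 - 10426} = \frac{\left(14027 - 24648\right) + \frac{1}{29810}}{24360} = \left(-10621 + \frac{1}{29810}\right) \frac{1}{24360} = \left(- \frac{316612009}{29810}\right) \frac{1}{24360} = - \frac{45230287}{103738800}$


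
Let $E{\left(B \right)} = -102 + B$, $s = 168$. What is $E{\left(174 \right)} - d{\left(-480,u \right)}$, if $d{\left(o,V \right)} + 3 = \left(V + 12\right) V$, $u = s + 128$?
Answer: $-91093$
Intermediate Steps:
$u = 296$ ($u = 168 + 128 = 296$)
$d{\left(o,V \right)} = -3 + V \left(12 + V\right)$ ($d{\left(o,V \right)} = -3 + \left(V + 12\right) V = -3 + \left(12 + V\right) V = -3 + V \left(12 + V\right)$)
$E{\left(174 \right)} - d{\left(-480,u \right)} = \left(-102 + 174\right) - \left(-3 + 296^{2} + 12 \cdot 296\right) = 72 - \left(-3 + 87616 + 3552\right) = 72 - 91165 = -91093$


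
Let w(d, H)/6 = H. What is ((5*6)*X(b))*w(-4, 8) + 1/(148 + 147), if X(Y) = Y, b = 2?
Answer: 849601/295 ≈ 2880.0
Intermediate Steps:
w(d, H) = 6*H
((5*6)*X(b))*w(-4, 8) + 1/(148 + 147) = ((5*6)*2)*(6*8) + 1/(148 + 147) = (30*2)*48 + 1/295 = 60*48 + 1/295 = 2880 + 1/295 = 849601/295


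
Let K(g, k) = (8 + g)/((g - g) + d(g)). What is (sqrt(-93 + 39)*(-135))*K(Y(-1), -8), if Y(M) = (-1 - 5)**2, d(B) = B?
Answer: -495*I*sqrt(6) ≈ -1212.5*I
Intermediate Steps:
Y(M) = 36 (Y(M) = (-6)**2 = 36)
K(g, k) = (8 + g)/g (K(g, k) = (8 + g)/((g - g) + g) = (8 + g)/(0 + g) = (8 + g)/g)
(sqrt(-93 + 39)*(-135))*K(Y(-1), -8) = (sqrt(-93 + 39)*(-135))*((8 + 36)/36) = (sqrt(-54)*(-135))*((1/36)*44) = ((3*I*sqrt(6))*(-135))*(11/9) = -405*I*sqrt(6)*(11/9) = -495*I*sqrt(6)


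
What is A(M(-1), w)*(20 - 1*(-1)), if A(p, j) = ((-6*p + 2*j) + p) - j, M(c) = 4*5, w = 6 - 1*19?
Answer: -2373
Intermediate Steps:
w = -13 (w = 6 - 19 = -13)
M(c) = 20
A(p, j) = j - 5*p (A(p, j) = (-5*p + 2*j) - j = j - 5*p)
A(M(-1), w)*(20 - 1*(-1)) = (-13 - 5*20)*(20 - 1*(-1)) = (-13 - 100)*(20 + 1) = -113*21 = -2373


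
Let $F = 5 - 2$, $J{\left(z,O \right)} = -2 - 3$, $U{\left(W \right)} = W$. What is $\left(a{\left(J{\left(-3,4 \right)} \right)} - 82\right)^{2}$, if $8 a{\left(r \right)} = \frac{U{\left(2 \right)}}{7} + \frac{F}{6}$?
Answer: $\frac{84143929}{12544} \approx 6707.9$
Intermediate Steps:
$J{\left(z,O \right)} = -5$ ($J{\left(z,O \right)} = -2 - 3 = -5$)
$F = 3$ ($F = 5 - 2 = 3$)
$a{\left(r \right)} = \frac{11}{112}$ ($a{\left(r \right)} = \frac{\frac{2}{7} + \frac{3}{6}}{8} = \frac{2 \cdot \frac{1}{7} + 3 \cdot \frac{1}{6}}{8} = \frac{\frac{2}{7} + \frac{1}{2}}{8} = \frac{1}{8} \cdot \frac{11}{14} = \frac{11}{112}$)
$\left(a{\left(J{\left(-3,4 \right)} \right)} - 82\right)^{2} = \left(\frac{11}{112} - 82\right)^{2} = \left(- \frac{9173}{112}\right)^{2} = \frac{84143929}{12544}$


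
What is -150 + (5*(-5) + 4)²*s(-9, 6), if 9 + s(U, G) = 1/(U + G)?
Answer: -4266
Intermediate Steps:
s(U, G) = -9 + 1/(G + U) (s(U, G) = -9 + 1/(U + G) = -9 + 1/(G + U))
-150 + (5*(-5) + 4)²*s(-9, 6) = -150 + (5*(-5) + 4)²*((1 - 9*6 - 9*(-9))/(6 - 9)) = -150 + (-25 + 4)²*((1 - 54 + 81)/(-3)) = -150 + (-21)²*(-⅓*28) = -150 + 441*(-28/3) = -150 - 4116 = -4266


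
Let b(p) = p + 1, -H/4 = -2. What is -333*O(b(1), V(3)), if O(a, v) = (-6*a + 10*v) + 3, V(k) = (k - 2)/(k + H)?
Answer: 29637/11 ≈ 2694.3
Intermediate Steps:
H = 8 (H = -4*(-2) = 8)
b(p) = 1 + p
V(k) = (-2 + k)/(8 + k) (V(k) = (k - 2)/(k + 8) = (-2 + k)/(8 + k))
O(a, v) = 3 - 6*a + 10*v
-333*O(b(1), V(3)) = -333*(3 - 6*(1 + 1) + 10*((-2 + 3)/(8 + 3))) = -333*(3 - 6*2 + 10*(1/11)) = -333*(3 - 12 + 10*((1/11)*1)) = -333*(3 - 12 + 10*(1/11)) = -333*(3 - 12 + 10/11) = -333*(-89/11) = 29637/11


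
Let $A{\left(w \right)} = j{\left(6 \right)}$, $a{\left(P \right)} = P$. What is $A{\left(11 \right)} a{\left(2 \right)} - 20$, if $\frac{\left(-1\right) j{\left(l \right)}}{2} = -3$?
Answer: $-8$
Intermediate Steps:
$j{\left(l \right)} = 6$ ($j{\left(l \right)} = \left(-2\right) \left(-3\right) = 6$)
$A{\left(w \right)} = 6$
$A{\left(11 \right)} a{\left(2 \right)} - 20 = 6 \cdot 2 - 20 = 12 - 20 = -8$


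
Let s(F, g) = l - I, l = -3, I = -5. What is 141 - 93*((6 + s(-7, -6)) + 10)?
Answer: -1533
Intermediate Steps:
s(F, g) = 2 (s(F, g) = -3 - 1*(-5) = -3 + 5 = 2)
141 - 93*((6 + s(-7, -6)) + 10) = 141 - 93*((6 + 2) + 10) = 141 - 93*(8 + 10) = 141 - 93*18 = 141 - 1674 = -1533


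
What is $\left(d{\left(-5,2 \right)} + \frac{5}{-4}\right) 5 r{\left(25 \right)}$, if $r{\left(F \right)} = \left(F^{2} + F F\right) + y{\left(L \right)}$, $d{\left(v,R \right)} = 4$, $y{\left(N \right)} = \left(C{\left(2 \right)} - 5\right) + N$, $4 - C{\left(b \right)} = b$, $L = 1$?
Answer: $17160$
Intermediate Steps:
$C{\left(b \right)} = 4 - b$
$y{\left(N \right)} = -3 + N$ ($y{\left(N \right)} = \left(\left(4 - 2\right) - 5\right) + N = \left(2 - 5\right) + N = -3 + N$)
$r{\left(F \right)} = -2 + 2 F^{2}$ ($r{\left(F \right)} = \left(F^{2} + F F\right) + \left(-3 + 1\right) = \left(F^{2} + F^{2}\right) - 2 = 2 F^{2} - 2 = -2 + 2 F^{2}$)
$\left(d{\left(-5,2 \right)} + \frac{5}{-4}\right) 5 r{\left(25 \right)} = \left(4 + \frac{5}{-4}\right) 5 \left(-2 + 2 \cdot 25^{2}\right) = \left(4 + 5 \left(- \frac{1}{4}\right)\right) 5 \left(-2 + 2 \cdot 625\right) = \left(4 - \frac{5}{4}\right) 5 \left(-2 + 1250\right) = \frac{11}{4} \cdot 5 \cdot 1248 = \frac{55}{4} \cdot 1248 = 17160$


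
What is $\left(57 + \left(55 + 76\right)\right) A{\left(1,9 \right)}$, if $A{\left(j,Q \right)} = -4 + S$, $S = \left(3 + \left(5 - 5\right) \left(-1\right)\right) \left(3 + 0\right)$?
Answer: $940$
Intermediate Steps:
$S = 9$ ($S = \left(3 + 0 \left(-1\right)\right) 3 = \left(3 + 0\right) 3 = 3 \cdot 3 = 9$)
$A{\left(j,Q \right)} = 5$ ($A{\left(j,Q \right)} = -4 + 9 = 5$)
$\left(57 + \left(55 + 76\right)\right) A{\left(1,9 \right)} = \left(57 + \left(55 + 76\right)\right) 5 = \left(57 + 131\right) 5 = 188 \cdot 5 = 940$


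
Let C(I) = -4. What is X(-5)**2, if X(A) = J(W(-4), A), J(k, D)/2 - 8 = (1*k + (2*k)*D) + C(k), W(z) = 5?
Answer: 6724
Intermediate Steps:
J(k, D) = 8 + 2*k + 4*D*k (J(k, D) = 16 + 2*((1*k + (2*k)*D) - 4) = 16 + 2*((k + 2*D*k) - 4) = 16 + 2*(-4 + k + 2*D*k) = 16 + (-8 + 2*k + 4*D*k) = 8 + 2*k + 4*D*k)
X(A) = 18 + 20*A (X(A) = 8 + 2*5 + 4*A*5 = 8 + 10 + 20*A = 18 + 20*A)
X(-5)**2 = (18 + 20*(-5))**2 = (18 - 100)**2 = (-82)**2 = 6724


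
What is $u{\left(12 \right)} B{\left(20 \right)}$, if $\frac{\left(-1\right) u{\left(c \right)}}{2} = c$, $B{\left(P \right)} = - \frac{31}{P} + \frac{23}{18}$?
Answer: $\frac{98}{15} \approx 6.5333$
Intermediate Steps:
$B{\left(P \right)} = \frac{23}{18} - \frac{31}{P}$ ($B{\left(P \right)} = - \frac{31}{P} + 23 \cdot \frac{1}{18} = - \frac{31}{P} + \frac{23}{18} = \frac{23}{18} - \frac{31}{P}$)
$u{\left(c \right)} = - 2 c$
$u{\left(12 \right)} B{\left(20 \right)} = \left(-2\right) 12 \left(\frac{23}{18} - \frac{31}{20}\right) = - 24 \left(\frac{23}{18} - \frac{31}{20}\right) = \left(-24\right) \left(- \frac{49}{180}\right) = \frac{98}{15}$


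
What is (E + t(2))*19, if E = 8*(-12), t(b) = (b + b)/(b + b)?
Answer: -1805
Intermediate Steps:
t(b) = 1 (t(b) = (2*b)/((2*b)) = (2*b)*(1/(2*b)) = 1)
E = -96
(E + t(2))*19 = (-96 + 1)*19 = -95*19 = -1805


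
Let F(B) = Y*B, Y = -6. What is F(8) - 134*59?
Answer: -7954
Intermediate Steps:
F(B) = -6*B
F(8) - 134*59 = -6*8 - 134*59 = -48 - 7906 = -7954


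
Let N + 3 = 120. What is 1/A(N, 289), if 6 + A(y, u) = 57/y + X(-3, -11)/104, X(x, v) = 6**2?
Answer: -6/31 ≈ -0.19355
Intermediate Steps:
N = 117 (N = -3 + 120 = 117)
X(x, v) = 36
A(y, u) = -147/26 + 57/y (A(y, u) = -6 + (57/y + 36/104) = -6 + (57/y + 36*(1/104)) = -6 + (57/y + 9/26) = -6 + (9/26 + 57/y) = -147/26 + 57/y)
1/A(N, 289) = 1/(-147/26 + 57/117) = 1/(-147/26 + 57*(1/117)) = 1/(-147/26 + 19/39) = 1/(-31/6) = -6/31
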